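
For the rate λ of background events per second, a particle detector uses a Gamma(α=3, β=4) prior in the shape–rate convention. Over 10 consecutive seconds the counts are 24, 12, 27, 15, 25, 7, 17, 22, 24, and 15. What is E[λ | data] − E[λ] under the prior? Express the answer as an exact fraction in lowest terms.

Total count: 24 + 12 + 27 + 15 + 25 + 7 + 17 + 22 + 24 + 15 = 188.
Total exposure: 10 seconds.
Gamma(α, β) with Poisson data over total exposure Σt gives posterior Gamma(α+Σx, β+Σt) = Gamma(191, 14).
Posterior mean = 191/14 = 191/14; prior mean = 3/4 = 3/4. Difference = 191/14 − 3/4 = 361/28.

361/28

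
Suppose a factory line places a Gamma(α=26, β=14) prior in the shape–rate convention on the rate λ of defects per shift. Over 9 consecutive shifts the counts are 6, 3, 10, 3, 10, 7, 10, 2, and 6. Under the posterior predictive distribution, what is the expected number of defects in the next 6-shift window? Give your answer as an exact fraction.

Total count: 6 + 3 + 10 + 3 + 10 + 7 + 10 + 2 + 6 = 57.
Total exposure: 9 shifts.
Conjugate update: add total count to the shape and total exposure to the rate, giving Gamma(83, 23).
Predictive mean over a 6-shift window = T·E[λ|data] = 6·83/23 = 498/23.

498/23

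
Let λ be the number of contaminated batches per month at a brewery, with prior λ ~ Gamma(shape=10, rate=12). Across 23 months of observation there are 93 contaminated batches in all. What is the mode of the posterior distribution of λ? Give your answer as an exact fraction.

102/35

Total count 93 over total exposure 23 months.
Gamma(α, β) with Poisson data over total exposure Σt gives posterior Gamma(α+Σx, β+Σt) = Gamma(103, 35).
Posterior mode = (α'−1)/β' = 102/35.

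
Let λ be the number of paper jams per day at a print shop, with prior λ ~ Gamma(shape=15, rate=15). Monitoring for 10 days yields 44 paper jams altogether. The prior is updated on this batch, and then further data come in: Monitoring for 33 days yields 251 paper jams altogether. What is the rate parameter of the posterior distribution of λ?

Total count 44 over total exposure 10 days.
After the first batch: Gamma(15 + 44, 15 + 10) = Gamma(59, 25).
Total count 251 over total exposure 33 days.
After the second batch: Gamma(59 + 251, 25 + 33) = Gamma(310, 58).

58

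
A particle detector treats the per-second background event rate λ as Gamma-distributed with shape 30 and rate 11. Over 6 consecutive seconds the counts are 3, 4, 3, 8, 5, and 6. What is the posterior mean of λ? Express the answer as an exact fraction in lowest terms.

Total count: 3 + 4 + 3 + 8 + 5 + 6 = 29.
Total exposure: 6 seconds.
The Gamma prior is conjugate for the Poisson rate, so λ | data ~ Gamma(30+29, 11+6) = Gamma(59, 17).
Posterior mean = α'/β' = 59/17.

59/17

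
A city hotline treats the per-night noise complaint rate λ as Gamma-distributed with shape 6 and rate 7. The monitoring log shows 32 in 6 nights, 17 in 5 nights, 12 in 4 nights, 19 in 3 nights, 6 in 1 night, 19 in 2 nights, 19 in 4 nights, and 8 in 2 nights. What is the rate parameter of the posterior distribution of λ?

34

Total count: 32 + 17 + 12 + 19 + 6 + 19 + 19 + 8 = 132.
Total exposure: 6 + 5 + 4 + 3 + 1 + 2 + 4 + 2 = 27 nights.
Gamma(α, β) with Poisson data over total exposure Σt gives posterior Gamma(α+Σx, β+Σt) = Gamma(138, 34).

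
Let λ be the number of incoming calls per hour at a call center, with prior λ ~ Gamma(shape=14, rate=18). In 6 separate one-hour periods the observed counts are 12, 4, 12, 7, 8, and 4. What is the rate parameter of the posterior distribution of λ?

24

Total count: 12 + 4 + 12 + 7 + 8 + 4 = 47.
Total exposure: 6 hours.
The Gamma prior is conjugate for the Poisson rate, so λ | data ~ Gamma(14+47, 18+6) = Gamma(61, 24).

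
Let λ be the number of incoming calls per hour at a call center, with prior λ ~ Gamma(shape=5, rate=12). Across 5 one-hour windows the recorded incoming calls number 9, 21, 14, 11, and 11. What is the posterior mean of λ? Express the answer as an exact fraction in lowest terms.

Total count: 9 + 21 + 14 + 11 + 11 = 66.
Total exposure: 5 hours.
Gamma(α, β) with Poisson data over total exposure Σt gives posterior Gamma(α+Σx, β+Σt) = Gamma(71, 17).
Posterior mean = α'/β' = 71/17.

71/17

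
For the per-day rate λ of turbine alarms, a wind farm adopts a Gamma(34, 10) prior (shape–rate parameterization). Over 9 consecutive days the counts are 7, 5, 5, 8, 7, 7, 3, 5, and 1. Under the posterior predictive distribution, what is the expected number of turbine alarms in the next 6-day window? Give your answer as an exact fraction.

492/19

Total count: 7 + 5 + 5 + 8 + 7 + 7 + 3 + 5 + 1 = 48.
Total exposure: 9 days.
Conjugate update: add total count to the shape and total exposure to the rate, giving Gamma(82, 19).
Predictive mean over a 6-day window = T·E[λ|data] = 6·82/19 = 492/19.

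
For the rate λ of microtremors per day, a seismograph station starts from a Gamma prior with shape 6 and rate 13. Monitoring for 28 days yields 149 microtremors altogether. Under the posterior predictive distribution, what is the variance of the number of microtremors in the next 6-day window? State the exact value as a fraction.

Total count 149 over total exposure 28 days.
The Gamma prior is conjugate for the Poisson rate, so λ | data ~ Gamma(6+149, 13+28) = Gamma(155, 41).
The posterior predictive for a window of length T is Negative Binomial with variance T·α'·(β'+T)/β'² = 6·155·47/1681 = 43710/1681.

43710/1681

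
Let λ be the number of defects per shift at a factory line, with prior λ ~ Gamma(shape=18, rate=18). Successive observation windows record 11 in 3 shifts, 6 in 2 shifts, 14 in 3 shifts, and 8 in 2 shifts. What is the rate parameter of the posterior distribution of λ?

28

Total count: 11 + 6 + 14 + 8 = 39.
Total exposure: 3 + 2 + 3 + 2 = 10 shifts.
By Gamma–Poisson conjugacy, the posterior is Gamma(α + Σx, β + Σt) = Gamma(18 + 39, 18 + 10) = Gamma(57, 28).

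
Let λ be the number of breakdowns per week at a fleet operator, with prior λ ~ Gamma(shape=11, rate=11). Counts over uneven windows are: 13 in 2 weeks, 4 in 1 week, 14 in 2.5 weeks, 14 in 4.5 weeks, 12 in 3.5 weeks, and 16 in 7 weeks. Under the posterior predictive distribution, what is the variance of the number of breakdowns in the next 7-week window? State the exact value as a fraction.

Total count: 13 + 4 + 14 + 14 + 12 + 16 = 73.
Total exposure: 2 + 1 + 2.5 + 4.5 + 3.5 + 7 = 20.5 weeks.
Conjugate update: add total count to the shape and total exposure to the rate, giving Gamma(84, 63/2).
The posterior predictive for a window of length T is Negative Binomial with variance T·α'·(β'+T)/β'² = 7·84·(77/2)/(3969/4) = 616/27.

616/27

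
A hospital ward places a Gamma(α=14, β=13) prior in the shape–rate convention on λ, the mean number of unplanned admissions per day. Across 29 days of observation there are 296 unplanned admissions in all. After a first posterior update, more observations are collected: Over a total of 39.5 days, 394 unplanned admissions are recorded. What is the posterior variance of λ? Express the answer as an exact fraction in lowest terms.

Total count 296 over total exposure 29 days.
After the first batch: Gamma(14 + 296, 13 + 29) = Gamma(310, 42).
Total count 394 over total exposure 39.5 days.
After the second batch: Gamma(310 + 394, 42 + 39.5) = Gamma(704, 163/2).
Posterior variance = α'/β'² = 704/(26569/4) = 2816/26569.

2816/26569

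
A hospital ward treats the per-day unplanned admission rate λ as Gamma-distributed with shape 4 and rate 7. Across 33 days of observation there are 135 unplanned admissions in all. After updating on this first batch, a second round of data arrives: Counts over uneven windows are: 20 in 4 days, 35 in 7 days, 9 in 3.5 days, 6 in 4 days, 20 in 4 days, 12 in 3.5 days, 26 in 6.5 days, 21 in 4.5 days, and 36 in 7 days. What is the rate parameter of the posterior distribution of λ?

Total count 135 over total exposure 33 days.
After the first batch: Gamma(4 + 135, 7 + 33) = Gamma(139, 40).
Total count: 20 + 35 + 9 + 6 + 20 + 12 + 26 + 21 + 36 = 185.
Total exposure: 4 + 7 + 3.5 + 4 + 4 + 3.5 + 6.5 + 4.5 + 7 = 44 days.
After the second batch: Gamma(139 + 185, 40 + 44) = Gamma(324, 84).

84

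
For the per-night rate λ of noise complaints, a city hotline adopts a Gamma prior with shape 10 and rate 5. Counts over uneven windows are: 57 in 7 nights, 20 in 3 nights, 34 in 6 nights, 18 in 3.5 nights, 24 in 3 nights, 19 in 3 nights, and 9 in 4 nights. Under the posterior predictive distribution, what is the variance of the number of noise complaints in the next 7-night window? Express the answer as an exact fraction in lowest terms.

221942/4761

Total count: 57 + 20 + 34 + 18 + 24 + 19 + 9 = 181.
Total exposure: 7 + 3 + 6 + 3.5 + 3 + 3 + 4 = 29.5 nights.
Posterior: α' = 10 + 181 = 191, β' = 5 + 29.5 = 69/2.
The posterior predictive for a window of length T is Negative Binomial with variance T·α'·(β'+T)/β'² = 7·191·(83/2)/(4761/4) = 221942/4761.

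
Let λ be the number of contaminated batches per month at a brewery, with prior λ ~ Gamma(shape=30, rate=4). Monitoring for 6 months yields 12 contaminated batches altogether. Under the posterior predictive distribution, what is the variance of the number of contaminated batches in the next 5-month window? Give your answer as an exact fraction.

63/2

Total count 12 over total exposure 6 months.
Gamma(α, β) with Poisson data over total exposure Σt gives posterior Gamma(α+Σx, β+Σt) = Gamma(42, 10).
The posterior predictive for a window of length T is Negative Binomial with variance T·α'·(β'+T)/β'² = 5·42·15/100 = 63/2.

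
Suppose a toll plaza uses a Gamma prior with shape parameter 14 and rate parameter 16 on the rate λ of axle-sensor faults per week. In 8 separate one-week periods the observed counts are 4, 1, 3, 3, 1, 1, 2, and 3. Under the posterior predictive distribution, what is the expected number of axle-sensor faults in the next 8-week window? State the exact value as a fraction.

32/3

Total count: 4 + 1 + 3 + 3 + 1 + 1 + 2 + 3 = 18.
Total exposure: 8 weeks.
By Gamma–Poisson conjugacy, the posterior is Gamma(α + Σx, β + Σt) = Gamma(14 + 18, 16 + 8) = Gamma(32, 24).
Predictive mean over an 8-week window = T·E[λ|data] = 8·32/24 = 32/3.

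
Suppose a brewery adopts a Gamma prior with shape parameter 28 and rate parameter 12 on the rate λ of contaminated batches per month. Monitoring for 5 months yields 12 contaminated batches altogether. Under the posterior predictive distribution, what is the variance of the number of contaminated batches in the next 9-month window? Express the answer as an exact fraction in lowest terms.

9360/289

Total count 12 over total exposure 5 months.
Conjugate update: add total count to the shape and total exposure to the rate, giving Gamma(40, 17).
The posterior predictive for a window of length T is Negative Binomial with variance T·α'·(β'+T)/β'² = 9·40·26/289 = 9360/289.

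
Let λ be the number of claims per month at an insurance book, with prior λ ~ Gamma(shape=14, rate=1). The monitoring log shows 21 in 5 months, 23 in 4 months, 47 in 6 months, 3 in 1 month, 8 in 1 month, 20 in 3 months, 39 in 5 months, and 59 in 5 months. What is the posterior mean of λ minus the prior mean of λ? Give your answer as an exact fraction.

Total count: 21 + 23 + 47 + 3 + 8 + 20 + 39 + 59 = 220.
Total exposure: 5 + 4 + 6 + 1 + 1 + 3 + 5 + 5 = 30 months.
The Gamma prior is conjugate for the Poisson rate, so λ | data ~ Gamma(14+220, 1+30) = Gamma(234, 31).
Posterior mean = 234/31 = 234/31; prior mean = 14/1 = 14. Difference = 234/31 − 14 = -200/31.

-200/31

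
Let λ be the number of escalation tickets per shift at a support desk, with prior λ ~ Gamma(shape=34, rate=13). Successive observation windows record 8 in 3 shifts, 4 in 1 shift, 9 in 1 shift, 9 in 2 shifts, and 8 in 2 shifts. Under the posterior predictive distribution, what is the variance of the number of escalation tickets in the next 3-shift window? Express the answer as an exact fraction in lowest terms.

1350/121

Total count: 8 + 4 + 9 + 9 + 8 = 38.
Total exposure: 3 + 1 + 1 + 2 + 2 = 9 shifts.
Posterior: α' = 34 + 38 = 72, β' = 13 + 9 = 22.
The posterior predictive for a window of length T is Negative Binomial with variance T·α'·(β'+T)/β'² = 3·72·25/484 = 1350/121.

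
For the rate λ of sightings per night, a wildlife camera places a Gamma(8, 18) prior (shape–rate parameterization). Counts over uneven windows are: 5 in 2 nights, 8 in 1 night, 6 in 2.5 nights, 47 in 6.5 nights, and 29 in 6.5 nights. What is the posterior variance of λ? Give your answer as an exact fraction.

Total count: 5 + 8 + 6 + 47 + 29 = 95.
Total exposure: 2 + 1 + 2.5 + 6.5 + 6.5 = 18.5 nights.
Posterior: α' = 8 + 95 = 103, β' = 18 + 18.5 = 73/2.
Posterior variance = α'/β'² = 103/(5329/4) = 412/5329.

412/5329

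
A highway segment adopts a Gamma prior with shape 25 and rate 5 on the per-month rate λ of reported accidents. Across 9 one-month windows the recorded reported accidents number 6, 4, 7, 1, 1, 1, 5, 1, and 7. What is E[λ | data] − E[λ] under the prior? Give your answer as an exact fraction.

Total count: 6 + 4 + 7 + 1 + 1 + 1 + 5 + 1 + 7 = 33.
Total exposure: 9 months.
Gamma(α, β) with Poisson data over total exposure Σt gives posterior Gamma(α+Σx, β+Σt) = Gamma(58, 14).
Posterior mean = 58/14 = 29/7; prior mean = 25/5 = 5. Difference = 29/7 − 5 = -6/7.

-6/7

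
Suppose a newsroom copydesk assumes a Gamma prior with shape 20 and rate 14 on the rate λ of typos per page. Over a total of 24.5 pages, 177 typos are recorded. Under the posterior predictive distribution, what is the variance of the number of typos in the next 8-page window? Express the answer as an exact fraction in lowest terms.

293136/5929

Total count 177 over total exposure 24.5 pages.
Gamma(α, β) with Poisson data over total exposure Σt gives posterior Gamma(α+Σx, β+Σt) = Gamma(197, 77/2).
The posterior predictive for a window of length T is Negative Binomial with variance T·α'·(β'+T)/β'² = 8·197·(93/2)/(5929/4) = 293136/5929.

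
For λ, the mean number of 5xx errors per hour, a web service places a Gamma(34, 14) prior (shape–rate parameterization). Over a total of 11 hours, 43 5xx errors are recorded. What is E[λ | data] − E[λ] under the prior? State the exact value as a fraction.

Total count 43 over total exposure 11 hours.
The Gamma prior is conjugate for the Poisson rate, so λ | data ~ Gamma(34+43, 14+11) = Gamma(77, 25).
Posterior mean = 77/25 = 77/25; prior mean = 34/14 = 17/7. Difference = 77/25 − 17/7 = 114/175.

114/175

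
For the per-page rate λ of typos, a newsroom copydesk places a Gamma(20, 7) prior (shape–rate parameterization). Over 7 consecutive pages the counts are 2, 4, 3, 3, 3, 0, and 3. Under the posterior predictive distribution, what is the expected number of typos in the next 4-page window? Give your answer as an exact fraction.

Total count: 2 + 4 + 3 + 3 + 3 + 0 + 3 = 18.
Total exposure: 7 pages.
Gamma(α, β) with Poisson data over total exposure Σt gives posterior Gamma(α+Σx, β+Σt) = Gamma(38, 14).
Predictive mean over a 4-page window = T·E[λ|data] = 4·38/14 = 76/7.

76/7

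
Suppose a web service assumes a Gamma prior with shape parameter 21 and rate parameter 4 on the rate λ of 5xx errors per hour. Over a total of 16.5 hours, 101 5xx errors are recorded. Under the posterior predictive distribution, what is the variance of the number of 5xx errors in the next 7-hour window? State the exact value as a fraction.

Total count 101 over total exposure 16.5 hours.
By Gamma–Poisson conjugacy, the posterior is Gamma(α + Σx, β + Σt) = Gamma(21 + 101, 4 + 16.5) = Gamma(122, 41/2).
The posterior predictive for a window of length T is Negative Binomial with variance T·α'·(β'+T)/β'² = 7·122·(55/2)/(1681/4) = 93940/1681.

93940/1681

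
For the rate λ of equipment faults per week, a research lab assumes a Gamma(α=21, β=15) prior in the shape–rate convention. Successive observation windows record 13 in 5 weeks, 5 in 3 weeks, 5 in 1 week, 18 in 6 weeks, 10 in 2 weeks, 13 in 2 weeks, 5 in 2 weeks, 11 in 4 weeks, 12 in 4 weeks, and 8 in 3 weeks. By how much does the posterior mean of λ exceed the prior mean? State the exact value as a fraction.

Total count: 13 + 5 + 5 + 18 + 10 + 13 + 5 + 11 + 12 + 8 = 100.
Total exposure: 5 + 3 + 1 + 6 + 2 + 2 + 2 + 4 + 4 + 3 = 32 weeks.
The Gamma prior is conjugate for the Poisson rate, so λ | data ~ Gamma(21+100, 15+32) = Gamma(121, 47).
Posterior mean = 121/47 = 121/47; prior mean = 21/15 = 7/5. Difference = 121/47 − 7/5 = 276/235.

276/235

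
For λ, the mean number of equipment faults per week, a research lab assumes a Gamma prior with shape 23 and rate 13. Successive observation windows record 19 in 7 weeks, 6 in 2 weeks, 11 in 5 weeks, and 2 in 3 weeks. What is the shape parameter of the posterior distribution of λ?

Total count: 19 + 6 + 11 + 2 = 38.
Total exposure: 7 + 2 + 5 + 3 = 17 weeks.
By Gamma–Poisson conjugacy, the posterior is Gamma(α + Σx, β + Σt) = Gamma(23 + 38, 13 + 17) = Gamma(61, 30).

61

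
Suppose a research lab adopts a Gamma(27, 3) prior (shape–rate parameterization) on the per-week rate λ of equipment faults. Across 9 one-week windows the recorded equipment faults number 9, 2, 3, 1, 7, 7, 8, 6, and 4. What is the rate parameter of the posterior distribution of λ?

Total count: 9 + 2 + 3 + 1 + 7 + 7 + 8 + 6 + 4 = 47.
Total exposure: 9 weeks.
The Gamma prior is conjugate for the Poisson rate, so λ | data ~ Gamma(27+47, 3+9) = Gamma(74, 12).

12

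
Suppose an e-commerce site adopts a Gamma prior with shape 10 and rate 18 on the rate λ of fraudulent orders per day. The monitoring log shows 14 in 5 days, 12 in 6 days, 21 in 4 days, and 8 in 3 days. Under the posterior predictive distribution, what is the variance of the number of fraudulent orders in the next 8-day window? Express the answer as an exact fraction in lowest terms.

Total count: 14 + 12 + 21 + 8 = 55.
Total exposure: 5 + 6 + 4 + 3 = 18 days.
Gamma(α, β) with Poisson data over total exposure Σt gives posterior Gamma(α+Σx, β+Σt) = Gamma(65, 36).
The posterior predictive for a window of length T is Negative Binomial with variance T·α'·(β'+T)/β'² = 8·65·44/1296 = 1430/81.

1430/81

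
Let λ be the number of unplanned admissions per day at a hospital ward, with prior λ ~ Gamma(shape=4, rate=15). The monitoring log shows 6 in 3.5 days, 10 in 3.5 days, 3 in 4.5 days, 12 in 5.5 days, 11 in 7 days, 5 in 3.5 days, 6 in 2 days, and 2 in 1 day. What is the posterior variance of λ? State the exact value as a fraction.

Total count: 6 + 10 + 3 + 12 + 11 + 5 + 6 + 2 = 55.
Total exposure: 3.5 + 3.5 + 4.5 + 5.5 + 7 + 3.5 + 2 + 1 = 30.5 days.
Conjugate update: add total count to the shape and total exposure to the rate, giving Gamma(59, 91/2).
Posterior variance = α'/β'² = 59/(8281/4) = 236/8281.

236/8281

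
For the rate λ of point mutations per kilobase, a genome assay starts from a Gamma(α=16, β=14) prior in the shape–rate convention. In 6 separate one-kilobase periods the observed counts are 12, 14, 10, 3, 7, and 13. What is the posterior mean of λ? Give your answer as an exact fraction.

Total count: 12 + 14 + 10 + 3 + 7 + 13 = 59.
Total exposure: 6 kilobases.
Posterior: α' = 16 + 59 = 75, β' = 14 + 6 = 20.
Posterior mean = α'/β' = 75/20 = 15/4.

15/4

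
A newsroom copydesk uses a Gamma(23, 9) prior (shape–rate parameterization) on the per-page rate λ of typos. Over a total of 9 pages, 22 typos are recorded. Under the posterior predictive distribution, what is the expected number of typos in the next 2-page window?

5

Total count 22 over total exposure 9 pages.
By Gamma–Poisson conjugacy, the posterior is Gamma(α + Σx, β + Σt) = Gamma(23 + 22, 9 + 9) = Gamma(45, 18).
Predictive mean over a 2-page window = T·E[λ|data] = 2·45/18 = 5.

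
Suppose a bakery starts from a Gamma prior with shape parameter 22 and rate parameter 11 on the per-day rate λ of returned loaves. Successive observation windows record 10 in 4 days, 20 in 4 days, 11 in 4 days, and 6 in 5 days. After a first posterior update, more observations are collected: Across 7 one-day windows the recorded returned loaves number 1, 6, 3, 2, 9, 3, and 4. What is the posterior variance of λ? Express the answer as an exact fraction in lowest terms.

97/1225

Total count: 10 + 20 + 11 + 6 = 47.
Total exposure: 4 + 4 + 4 + 5 = 17 days.
After the first batch: Gamma(22 + 47, 11 + 17) = Gamma(69, 28).
Total count: 1 + 6 + 3 + 2 + 9 + 3 + 4 = 28.
Total exposure: 7 days.
After the second batch: Gamma(69 + 28, 28 + 7) = Gamma(97, 35).
Posterior variance = α'/β'² = 97/1225.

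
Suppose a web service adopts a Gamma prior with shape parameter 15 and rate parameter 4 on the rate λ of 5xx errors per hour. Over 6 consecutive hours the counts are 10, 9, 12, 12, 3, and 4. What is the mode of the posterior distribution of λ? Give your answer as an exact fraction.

32/5

Total count: 10 + 9 + 12 + 12 + 3 + 4 = 50.
Total exposure: 6 hours.
By Gamma–Poisson conjugacy, the posterior is Gamma(α + Σx, β + Σt) = Gamma(15 + 50, 4 + 6) = Gamma(65, 10).
Posterior mode = (α'−1)/β' = 64/10 = 32/5.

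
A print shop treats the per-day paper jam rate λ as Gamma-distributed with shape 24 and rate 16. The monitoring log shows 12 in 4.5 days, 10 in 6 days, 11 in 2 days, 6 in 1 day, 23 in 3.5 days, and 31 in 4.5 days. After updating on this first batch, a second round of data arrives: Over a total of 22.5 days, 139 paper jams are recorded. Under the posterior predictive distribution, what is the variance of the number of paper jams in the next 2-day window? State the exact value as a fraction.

1984/225

Total count: 12 + 10 + 11 + 6 + 23 + 31 = 93.
Total exposure: 4.5 + 6 + 2 + 1 + 3.5 + 4.5 = 21.5 days.
After the first batch: Gamma(24 + 93, 16 + 21.5) = Gamma(117, 75/2).
Total count 139 over total exposure 22.5 days.
After the second batch: Gamma(117 + 139, 75/2 + 22.5) = Gamma(256, 60).
The posterior predictive for a window of length T is Negative Binomial with variance T·α'·(β'+T)/β'² = 2·256·62/3600 = 1984/225.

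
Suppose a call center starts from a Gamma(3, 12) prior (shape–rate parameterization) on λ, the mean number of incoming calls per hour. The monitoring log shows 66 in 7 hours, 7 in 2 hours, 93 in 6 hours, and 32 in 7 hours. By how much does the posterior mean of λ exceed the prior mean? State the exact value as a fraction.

Total count: 66 + 7 + 93 + 32 = 198.
Total exposure: 7 + 2 + 6 + 7 = 22 hours.
By Gamma–Poisson conjugacy, the posterior is Gamma(α + Σx, β + Σt) = Gamma(3 + 198, 12 + 22) = Gamma(201, 34).
Posterior mean = 201/34 = 201/34; prior mean = 3/12 = 1/4. Difference = 201/34 − 1/4 = 385/68.

385/68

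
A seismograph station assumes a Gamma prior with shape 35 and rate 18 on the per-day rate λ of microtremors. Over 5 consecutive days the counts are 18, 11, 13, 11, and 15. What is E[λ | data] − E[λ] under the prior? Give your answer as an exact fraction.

Total count: 18 + 11 + 13 + 11 + 15 = 68.
Total exposure: 5 days.
By Gamma–Poisson conjugacy, the posterior is Gamma(α + Σx, β + Σt) = Gamma(35 + 68, 18 + 5) = Gamma(103, 23).
Posterior mean = 103/23 = 103/23; prior mean = 35/18 = 35/18. Difference = 103/23 − 35/18 = 1049/414.

1049/414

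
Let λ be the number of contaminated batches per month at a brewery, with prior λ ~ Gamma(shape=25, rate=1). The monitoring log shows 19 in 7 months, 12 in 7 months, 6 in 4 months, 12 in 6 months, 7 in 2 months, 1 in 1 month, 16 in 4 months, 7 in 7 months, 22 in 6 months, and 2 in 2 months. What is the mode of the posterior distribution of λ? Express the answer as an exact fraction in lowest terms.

Total count: 19 + 12 + 6 + 12 + 7 + 1 + 16 + 7 + 22 + 2 = 104.
Total exposure: 7 + 7 + 4 + 6 + 2 + 1 + 4 + 7 + 6 + 2 = 46 months.
The Gamma prior is conjugate for the Poisson rate, so λ | data ~ Gamma(25+104, 1+46) = Gamma(129, 47).
Posterior mode = (α'−1)/β' = 128/47.

128/47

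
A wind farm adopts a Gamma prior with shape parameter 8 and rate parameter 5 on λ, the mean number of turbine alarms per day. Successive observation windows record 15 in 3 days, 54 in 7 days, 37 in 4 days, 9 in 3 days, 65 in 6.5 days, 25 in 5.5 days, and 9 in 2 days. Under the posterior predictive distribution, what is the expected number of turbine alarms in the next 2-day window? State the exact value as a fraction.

37/3

Total count: 15 + 54 + 37 + 9 + 65 + 25 + 9 = 214.
Total exposure: 3 + 7 + 4 + 3 + 6.5 + 5.5 + 2 = 31 days.
Conjugate update: add total count to the shape and total exposure to the rate, giving Gamma(222, 36).
Predictive mean over a 2-day window = T·E[λ|data] = 2·222/36 = 37/3.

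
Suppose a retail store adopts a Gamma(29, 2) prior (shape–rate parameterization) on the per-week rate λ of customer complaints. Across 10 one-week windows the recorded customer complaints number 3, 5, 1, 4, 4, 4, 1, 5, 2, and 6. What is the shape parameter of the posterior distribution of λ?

64

Total count: 3 + 5 + 1 + 4 + 4 + 4 + 1 + 5 + 2 + 6 = 35.
Total exposure: 10 weeks.
Gamma(α, β) with Poisson data over total exposure Σt gives posterior Gamma(α+Σx, β+Σt) = Gamma(64, 12).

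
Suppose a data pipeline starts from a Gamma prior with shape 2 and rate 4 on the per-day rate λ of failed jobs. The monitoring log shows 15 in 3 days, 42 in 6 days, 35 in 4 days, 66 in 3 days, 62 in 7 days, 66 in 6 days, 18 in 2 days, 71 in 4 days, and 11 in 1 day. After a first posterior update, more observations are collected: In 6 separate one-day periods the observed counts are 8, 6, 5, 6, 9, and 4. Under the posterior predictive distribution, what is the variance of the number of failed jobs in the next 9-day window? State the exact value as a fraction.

105435/1058

Total count: 15 + 42 + 35 + 66 + 62 + 66 + 18 + 71 + 11 = 386.
Total exposure: 3 + 6 + 4 + 3 + 7 + 6 + 2 + 4 + 1 = 36 days.
After the first batch: Gamma(2 + 386, 4 + 36) = Gamma(388, 40).
Total count: 8 + 6 + 5 + 6 + 9 + 4 = 38.
Total exposure: 6 days.
After the second batch: Gamma(388 + 38, 40 + 6) = Gamma(426, 46).
The posterior predictive for a window of length T is Negative Binomial with variance T·α'·(β'+T)/β'² = 9·426·55/2116 = 105435/1058.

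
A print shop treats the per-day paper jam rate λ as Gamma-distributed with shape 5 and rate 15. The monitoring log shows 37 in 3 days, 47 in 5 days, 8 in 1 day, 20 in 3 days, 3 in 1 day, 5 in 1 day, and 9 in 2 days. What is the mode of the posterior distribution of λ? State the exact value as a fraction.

133/31

Total count: 37 + 47 + 8 + 20 + 3 + 5 + 9 = 129.
Total exposure: 3 + 5 + 1 + 3 + 1 + 1 + 2 = 16 days.
Conjugate update: add total count to the shape and total exposure to the rate, giving Gamma(134, 31).
Posterior mode = (α'−1)/β' = 133/31.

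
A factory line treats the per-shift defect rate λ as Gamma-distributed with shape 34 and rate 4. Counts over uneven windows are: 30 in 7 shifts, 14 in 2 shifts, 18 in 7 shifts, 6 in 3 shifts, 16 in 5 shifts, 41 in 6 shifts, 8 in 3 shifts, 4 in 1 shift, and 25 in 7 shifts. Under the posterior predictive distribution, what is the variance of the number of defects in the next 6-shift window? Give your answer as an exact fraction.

Total count: 30 + 14 + 18 + 6 + 16 + 41 + 8 + 4 + 25 = 162.
Total exposure: 7 + 2 + 7 + 3 + 5 + 6 + 3 + 1 + 7 = 41 shifts.
By Gamma–Poisson conjugacy, the posterior is Gamma(α + Σx, β + Σt) = Gamma(34 + 162, 4 + 41) = Gamma(196, 45).
The posterior predictive for a window of length T is Negative Binomial with variance T·α'·(β'+T)/β'² = 6·196·51/2025 = 6664/225.

6664/225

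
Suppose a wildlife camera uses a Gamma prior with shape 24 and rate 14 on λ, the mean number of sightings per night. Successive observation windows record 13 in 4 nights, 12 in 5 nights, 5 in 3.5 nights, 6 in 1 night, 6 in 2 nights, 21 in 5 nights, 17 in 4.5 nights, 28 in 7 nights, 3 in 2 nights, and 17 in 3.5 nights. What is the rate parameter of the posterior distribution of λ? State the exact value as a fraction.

103/2

Total count: 13 + 12 + 5 + 6 + 6 + 21 + 17 + 28 + 3 + 17 = 128.
Total exposure: 4 + 5 + 3.5 + 1 + 2 + 5 + 4.5 + 7 + 2 + 3.5 = 37.5 nights.
Posterior: α' = 24 + 128 = 152, β' = 14 + 37.5 = 103/2.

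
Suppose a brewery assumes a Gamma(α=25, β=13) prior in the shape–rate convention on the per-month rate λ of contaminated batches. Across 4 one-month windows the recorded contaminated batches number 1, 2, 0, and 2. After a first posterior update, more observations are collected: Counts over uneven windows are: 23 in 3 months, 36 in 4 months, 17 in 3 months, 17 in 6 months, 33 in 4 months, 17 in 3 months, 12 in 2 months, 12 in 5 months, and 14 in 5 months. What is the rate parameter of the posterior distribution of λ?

52

Total count: 1 + 2 + 0 + 2 = 5.
Total exposure: 4 months.
After the first batch: Gamma(25 + 5, 13 + 4) = Gamma(30, 17).
Total count: 23 + 36 + 17 + 17 + 33 + 17 + 12 + 12 + 14 = 181.
Total exposure: 3 + 4 + 3 + 6 + 4 + 3 + 2 + 5 + 5 = 35 months.
After the second batch: Gamma(30 + 181, 17 + 35) = Gamma(211, 52).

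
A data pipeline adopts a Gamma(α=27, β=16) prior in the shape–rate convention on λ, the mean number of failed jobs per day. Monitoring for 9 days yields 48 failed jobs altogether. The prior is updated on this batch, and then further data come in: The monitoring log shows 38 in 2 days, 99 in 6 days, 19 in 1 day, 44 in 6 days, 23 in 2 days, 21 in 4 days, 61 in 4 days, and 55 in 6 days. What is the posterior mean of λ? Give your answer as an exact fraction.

Total count 48 over total exposure 9 days.
After the first batch: Gamma(27 + 48, 16 + 9) = Gamma(75, 25).
Total count: 38 + 99 + 19 + 44 + 23 + 21 + 61 + 55 = 360.
Total exposure: 2 + 6 + 1 + 6 + 2 + 4 + 4 + 6 = 31 days.
After the second batch: Gamma(75 + 360, 25 + 31) = Gamma(435, 56).
Posterior mean = α'/β' = 435/56.

435/56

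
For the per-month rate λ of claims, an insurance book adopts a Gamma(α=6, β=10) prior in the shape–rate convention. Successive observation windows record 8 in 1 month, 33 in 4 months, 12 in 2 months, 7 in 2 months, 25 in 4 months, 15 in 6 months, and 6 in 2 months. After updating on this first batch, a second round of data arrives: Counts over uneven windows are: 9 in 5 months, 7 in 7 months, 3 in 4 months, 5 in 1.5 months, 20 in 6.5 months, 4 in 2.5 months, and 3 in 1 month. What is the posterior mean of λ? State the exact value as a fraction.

326/117

Total count: 8 + 33 + 12 + 7 + 25 + 15 + 6 = 106.
Total exposure: 1 + 4 + 2 + 2 + 4 + 6 + 2 = 21 months.
After the first batch: Gamma(6 + 106, 10 + 21) = Gamma(112, 31).
Total count: 9 + 7 + 3 + 5 + 20 + 4 + 3 = 51.
Total exposure: 5 + 7 + 4 + 1.5 + 6.5 + 2.5 + 1 = 27.5 months.
After the second batch: Gamma(112 + 51, 31 + 27.5) = Gamma(163, 117/2).
Posterior mean = α'/β' = 163/(117/2) = 326/117.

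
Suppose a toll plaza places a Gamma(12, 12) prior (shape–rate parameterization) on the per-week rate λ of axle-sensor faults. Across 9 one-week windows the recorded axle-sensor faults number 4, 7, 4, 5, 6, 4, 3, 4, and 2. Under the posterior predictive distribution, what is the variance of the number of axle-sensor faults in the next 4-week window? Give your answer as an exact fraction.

Total count: 4 + 7 + 4 + 5 + 6 + 4 + 3 + 4 + 2 = 39.
Total exposure: 9 weeks.
Conjugate update: add total count to the shape and total exposure to the rate, giving Gamma(51, 21).
The posterior predictive for a window of length T is Negative Binomial with variance T·α'·(β'+T)/β'² = 4·51·25/441 = 1700/147.

1700/147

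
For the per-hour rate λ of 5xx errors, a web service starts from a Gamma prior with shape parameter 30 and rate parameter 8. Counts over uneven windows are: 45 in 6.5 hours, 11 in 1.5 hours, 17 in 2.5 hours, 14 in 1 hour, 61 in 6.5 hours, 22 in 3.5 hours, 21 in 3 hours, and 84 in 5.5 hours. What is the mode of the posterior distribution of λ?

8

Total count: 45 + 11 + 17 + 14 + 61 + 22 + 21 + 84 = 275.
Total exposure: 6.5 + 1.5 + 2.5 + 1 + 6.5 + 3.5 + 3 + 5.5 = 30 hours.
Conjugate update: add total count to the shape and total exposure to the rate, giving Gamma(305, 38).
Posterior mode = (α'−1)/β' = 304/38 = 8.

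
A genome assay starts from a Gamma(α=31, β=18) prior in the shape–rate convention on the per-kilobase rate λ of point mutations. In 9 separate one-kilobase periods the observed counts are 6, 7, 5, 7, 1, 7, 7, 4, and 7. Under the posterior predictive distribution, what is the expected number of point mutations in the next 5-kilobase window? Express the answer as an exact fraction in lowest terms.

Total count: 6 + 7 + 5 + 7 + 1 + 7 + 7 + 4 + 7 = 51.
Total exposure: 9 kilobases.
The Gamma prior is conjugate for the Poisson rate, so λ | data ~ Gamma(31+51, 18+9) = Gamma(82, 27).
Predictive mean over a 5-kilobase window = T·E[λ|data] = 5·82/27 = 410/27.

410/27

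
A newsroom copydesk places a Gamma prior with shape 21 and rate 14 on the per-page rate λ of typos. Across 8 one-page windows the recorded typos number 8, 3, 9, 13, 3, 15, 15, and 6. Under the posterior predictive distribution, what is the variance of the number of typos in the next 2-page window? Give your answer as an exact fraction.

Total count: 8 + 3 + 9 + 13 + 3 + 15 + 15 + 6 = 72.
Total exposure: 8 pages.
Conjugate update: add total count to the shape and total exposure to the rate, giving Gamma(93, 22).
The posterior predictive for a window of length T is Negative Binomial with variance T·α'·(β'+T)/β'² = 2·93·24/484 = 1116/121.

1116/121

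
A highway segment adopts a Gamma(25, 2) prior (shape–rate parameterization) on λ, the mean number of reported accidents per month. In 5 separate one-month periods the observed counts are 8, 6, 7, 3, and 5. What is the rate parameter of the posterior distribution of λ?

7

Total count: 8 + 6 + 7 + 3 + 5 = 29.
Total exposure: 5 months.
The Gamma prior is conjugate for the Poisson rate, so λ | data ~ Gamma(25+29, 2+5) = Gamma(54, 7).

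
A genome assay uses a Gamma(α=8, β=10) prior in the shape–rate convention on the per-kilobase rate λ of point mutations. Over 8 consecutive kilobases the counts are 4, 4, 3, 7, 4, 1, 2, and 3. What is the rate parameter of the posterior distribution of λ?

18

Total count: 4 + 4 + 3 + 7 + 4 + 1 + 2 + 3 = 28.
Total exposure: 8 kilobases.
Posterior: α' = 8 + 28 = 36, β' = 10 + 8 = 18.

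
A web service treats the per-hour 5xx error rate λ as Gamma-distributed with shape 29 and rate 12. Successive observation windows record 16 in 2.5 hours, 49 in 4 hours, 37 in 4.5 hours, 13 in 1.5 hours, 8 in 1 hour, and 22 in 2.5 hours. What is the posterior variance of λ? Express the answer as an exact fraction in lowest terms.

87/392

Total count: 16 + 49 + 37 + 13 + 8 + 22 = 145.
Total exposure: 2.5 + 4 + 4.5 + 1.5 + 1 + 2.5 = 16 hours.
Gamma(α, β) with Poisson data over total exposure Σt gives posterior Gamma(α+Σx, β+Σt) = Gamma(174, 28).
Posterior variance = α'/β'² = 174/784 = 87/392.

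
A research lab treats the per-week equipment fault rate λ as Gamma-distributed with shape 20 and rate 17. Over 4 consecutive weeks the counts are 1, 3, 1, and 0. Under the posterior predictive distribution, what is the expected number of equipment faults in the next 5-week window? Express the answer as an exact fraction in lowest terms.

Total count: 1 + 3 + 1 + 0 = 5.
Total exposure: 4 weeks.
By Gamma–Poisson conjugacy, the posterior is Gamma(α + Σx, β + Σt) = Gamma(20 + 5, 17 + 4) = Gamma(25, 21).
Predictive mean over a 5-week window = T·E[λ|data] = 5·25/21 = 125/21.

125/21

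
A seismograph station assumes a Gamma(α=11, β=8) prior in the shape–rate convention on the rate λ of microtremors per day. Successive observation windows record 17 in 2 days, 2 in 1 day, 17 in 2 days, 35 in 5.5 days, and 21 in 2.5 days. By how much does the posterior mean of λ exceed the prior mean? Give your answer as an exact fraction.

Total count: 17 + 2 + 17 + 35 + 21 = 92.
Total exposure: 2 + 1 + 2 + 5.5 + 2.5 = 13 days.
Gamma(α, β) with Poisson data over total exposure Σt gives posterior Gamma(α+Σx, β+Σt) = Gamma(103, 21).
Posterior mean = 103/21 = 103/21; prior mean = 11/8 = 11/8. Difference = 103/21 − 11/8 = 593/168.

593/168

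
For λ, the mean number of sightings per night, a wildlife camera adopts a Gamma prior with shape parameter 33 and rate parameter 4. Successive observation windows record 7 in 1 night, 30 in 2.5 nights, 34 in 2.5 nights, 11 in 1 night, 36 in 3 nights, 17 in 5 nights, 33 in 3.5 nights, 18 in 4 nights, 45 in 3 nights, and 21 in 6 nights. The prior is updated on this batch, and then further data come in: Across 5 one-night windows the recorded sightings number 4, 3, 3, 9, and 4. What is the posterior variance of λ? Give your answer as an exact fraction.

Total count: 7 + 30 + 34 + 11 + 36 + 17 + 33 + 18 + 45 + 21 = 252.
Total exposure: 1 + 2.5 + 2.5 + 1 + 3 + 5 + 3.5 + 4 + 3 + 6 = 31.5 nights.
After the first batch: Gamma(33 + 252, 4 + 31.5) = Gamma(285, 71/2).
Total count: 4 + 3 + 3 + 9 + 4 = 23.
Total exposure: 5 nights.
After the second batch: Gamma(285 + 23, 71/2 + 5) = Gamma(308, 81/2).
Posterior variance = α'/β'² = 308/(6561/4) = 1232/6561.

1232/6561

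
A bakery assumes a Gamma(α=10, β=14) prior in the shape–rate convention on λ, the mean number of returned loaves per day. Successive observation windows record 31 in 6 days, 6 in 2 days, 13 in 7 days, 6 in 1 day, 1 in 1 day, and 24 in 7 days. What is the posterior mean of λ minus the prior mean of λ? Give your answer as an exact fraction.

Total count: 31 + 6 + 13 + 6 + 1 + 24 = 81.
Total exposure: 6 + 2 + 7 + 1 + 1 + 7 = 24 days.
The Gamma prior is conjugate for the Poisson rate, so λ | data ~ Gamma(10+81, 14+24) = Gamma(91, 38).
Posterior mean = 91/38 = 91/38; prior mean = 10/14 = 5/7. Difference = 91/38 − 5/7 = 447/266.

447/266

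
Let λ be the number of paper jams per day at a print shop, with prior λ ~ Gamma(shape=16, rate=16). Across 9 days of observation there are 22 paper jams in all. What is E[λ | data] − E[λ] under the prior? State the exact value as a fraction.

Total count 22 over total exposure 9 days.
Gamma(α, β) with Poisson data over total exposure Σt gives posterior Gamma(α+Σx, β+Σt) = Gamma(38, 25).
Posterior mean = 38/25 = 38/25; prior mean = 16/16 = 1. Difference = 38/25 − 1 = 13/25.

13/25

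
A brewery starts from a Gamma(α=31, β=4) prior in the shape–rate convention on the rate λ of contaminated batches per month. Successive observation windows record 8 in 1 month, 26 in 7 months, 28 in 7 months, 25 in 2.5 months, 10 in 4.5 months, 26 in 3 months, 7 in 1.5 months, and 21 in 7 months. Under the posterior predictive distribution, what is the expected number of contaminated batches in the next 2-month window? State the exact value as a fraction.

728/75

Total count: 8 + 26 + 28 + 25 + 10 + 26 + 7 + 21 = 151.
Total exposure: 1 + 7 + 7 + 2.5 + 4.5 + 3 + 1.5 + 7 = 33.5 months.
Posterior: α' = 31 + 151 = 182, β' = 4 + 33.5 = 75/2.
Predictive mean over a 2-month window = T·E[λ|data] = 2·182/(75/2) = 728/75.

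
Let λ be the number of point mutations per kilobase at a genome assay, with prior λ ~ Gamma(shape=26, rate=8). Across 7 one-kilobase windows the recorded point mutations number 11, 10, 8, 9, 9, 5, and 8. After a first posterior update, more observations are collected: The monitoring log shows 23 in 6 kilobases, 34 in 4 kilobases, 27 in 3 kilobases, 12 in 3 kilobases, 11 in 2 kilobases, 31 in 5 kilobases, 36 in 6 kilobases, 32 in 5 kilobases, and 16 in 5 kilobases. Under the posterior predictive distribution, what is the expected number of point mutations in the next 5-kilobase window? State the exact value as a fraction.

770/27

Total count: 11 + 10 + 8 + 9 + 9 + 5 + 8 = 60.
Total exposure: 7 kilobases.
After the first batch: Gamma(26 + 60, 8 + 7) = Gamma(86, 15).
Total count: 23 + 34 + 27 + 12 + 11 + 31 + 36 + 32 + 16 = 222.
Total exposure: 6 + 4 + 3 + 3 + 2 + 5 + 6 + 5 + 5 = 39 kilobases.
After the second batch: Gamma(86 + 222, 15 + 39) = Gamma(308, 54).
Predictive mean over a 5-kilobase window = T·E[λ|data] = 5·308/54 = 770/27.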